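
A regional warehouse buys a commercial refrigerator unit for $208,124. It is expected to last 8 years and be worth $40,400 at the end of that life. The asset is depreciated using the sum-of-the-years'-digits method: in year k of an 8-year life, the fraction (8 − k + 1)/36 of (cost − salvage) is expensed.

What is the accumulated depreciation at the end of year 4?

$121,134

Depreciable base = $208,124 − $40,400 = $167,724.
Sum of the years' digits = 8+7+6+5+4+3+2+1 = 36.
Year 1: $167,724 × 8/36 = $37,272. Book value $170,852.
Year 2: $167,724 × 7/36 = $32,613. Book value $138,239.
Year 3: $167,724 × 6/36 = $27,954. Book value $110,285.
Year 4: $167,724 × 5/36 = $23,295. Book value $86,990.
Accumulated through year 4 = $208,124 − $86,990 = $121,134.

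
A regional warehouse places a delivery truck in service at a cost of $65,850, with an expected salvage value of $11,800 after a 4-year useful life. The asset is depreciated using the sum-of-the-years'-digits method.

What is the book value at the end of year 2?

Depreciable base = $65,850 − $11,800 = $54,050.
Sum of the years' digits = 4+3+2+1 = 10.
Year 1: $54,050 × 4/10 = $21,620. Book value $44,230.
Year 2: $54,050 × 3/10 = $16,215. Book value $28,015.

$28,015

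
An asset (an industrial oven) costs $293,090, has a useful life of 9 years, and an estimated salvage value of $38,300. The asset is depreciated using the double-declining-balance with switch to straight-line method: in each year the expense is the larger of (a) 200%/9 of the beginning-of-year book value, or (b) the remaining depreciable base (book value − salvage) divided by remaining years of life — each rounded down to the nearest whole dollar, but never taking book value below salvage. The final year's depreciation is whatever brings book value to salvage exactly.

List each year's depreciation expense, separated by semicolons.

Depreciable base = $293,090 − $38,300 = $254,790.
Year 1: DB = ⌊$293,090 × 200%/9⌋ = $65,131; SL = ⌊$254,790/9⌋ = $28,310 → take DB $65,131. Book value $227,959.
Year 2: DB = ⌊$227,959 × 200%/9⌋ = $50,657; SL = ⌊$189,659/8⌋ = $23,707 → take DB $50,657. Book value $177,302.
Year 3: DB = ⌊$177,302 × 200%/9⌋ = $39,400; SL = ⌊$139,002/7⌋ = $19,857 → take DB $39,400. Book value $137,902.
Year 4: DB = ⌊$137,902 × 200%/9⌋ = $30,644; SL = ⌊$99,602/6⌋ = $16,600 → take DB $30,644. Book value $107,258.
Year 5: DB = ⌊$107,258 × 200%/9⌋ = $23,835; SL = ⌊$68,958/5⌋ = $13,791 → take DB $23,835. Book value $83,423.
Year 6: DB = ⌊$83,423 × 200%/9⌋ = $18,538; SL = ⌊$45,123/4⌋ = $11,280 → take DB $18,538. Book value $64,885.
Year 7: DB = ⌊$64,885 × 200%/9⌋ = $14,418; SL = ⌊$26,585/3⌋ = $8,861 → take DB $14,418. Book value $50,467.
Year 8: DB = ⌊$50,467 × 200%/9⌋ = $11,214; SL = ⌊$12,167/2⌋ = $6,083 → take DB $11,214. Book value $39,253.
Year 9 (final): $39,253 − $38,300 = $953. Book value $38,300.

$65,131; $50,657; $39,400; $30,644; $23,835; $18,538; $14,418; $11,214; $953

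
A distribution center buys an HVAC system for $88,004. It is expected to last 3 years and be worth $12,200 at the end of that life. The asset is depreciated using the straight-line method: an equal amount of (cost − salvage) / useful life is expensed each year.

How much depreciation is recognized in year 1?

$25,268

Depreciable base = $88,004 − $12,200 = $75,804.
Annual expense = $75,804 / 3 = $25,268.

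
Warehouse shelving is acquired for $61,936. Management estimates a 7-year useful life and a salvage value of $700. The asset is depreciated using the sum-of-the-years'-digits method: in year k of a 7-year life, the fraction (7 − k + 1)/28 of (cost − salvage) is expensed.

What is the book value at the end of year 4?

$13,822

Depreciable base = $61,936 − $700 = $61,236.
Sum of the years' digits = 7+6+5+4+3+2+1 = 28.
Year 1: $61,236 × 7/28 = $15,309. Book value $46,627.
Year 2: $61,236 × 6/28 = $13,122. Book value $33,505.
Year 3: $61,236 × 5/28 = $10,935. Book value $22,570.
Year 4: $61,236 × 4/28 = $8,748. Book value $13,822.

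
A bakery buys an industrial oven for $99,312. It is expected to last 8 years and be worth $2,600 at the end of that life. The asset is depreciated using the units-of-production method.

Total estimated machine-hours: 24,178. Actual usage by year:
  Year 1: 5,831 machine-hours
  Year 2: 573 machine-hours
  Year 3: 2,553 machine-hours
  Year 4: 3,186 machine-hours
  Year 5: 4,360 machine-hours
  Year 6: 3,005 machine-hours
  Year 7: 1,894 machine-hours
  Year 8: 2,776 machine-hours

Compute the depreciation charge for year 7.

$7,576

Depreciable base = $99,312 − $2,600 = $96,712.
Rate = $96,712 / 24,178 machine-hours = $4 per machine-hour.
Year 1: 5,831 × $4 = $23,324. Book value $75,988.
Year 2: 573 × $4 = $2,292. Book value $73,696.
Year 3: 2,553 × $4 = $10,212. Book value $63,484.
Year 4: 3,186 × $4 = $12,744. Book value $50,740.
Year 5: 4,360 × $4 = $17,440. Book value $33,300.
Year 6: 3,005 × $4 = $12,020. Book value $21,280.
Year 7: 1,894 × $4 = $7,576. Book value $13,704.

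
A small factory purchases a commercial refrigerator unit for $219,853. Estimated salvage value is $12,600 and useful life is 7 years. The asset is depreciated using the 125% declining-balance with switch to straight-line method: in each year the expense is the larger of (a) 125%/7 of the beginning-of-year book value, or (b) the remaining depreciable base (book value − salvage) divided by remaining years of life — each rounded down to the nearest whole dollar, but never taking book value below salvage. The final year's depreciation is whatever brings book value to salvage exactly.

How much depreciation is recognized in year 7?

Depreciable base = $219,853 − $12,600 = $207,253.
Year 1: DB = ⌊$219,853 × 125%/7⌋ = $39,259; SL = ⌊$207,253/7⌋ = $29,607 → take DB $39,259. Book value $180,594.
Year 2: DB = ⌊$180,594 × 125%/7⌋ = $32,248; SL = ⌊$167,994/6⌋ = $27,999 → take DB $32,248. Book value $148,346.
Year 3: DB = ⌊$148,346 × 125%/7⌋ = $26,490; SL = ⌊$135,746/5⌋ = $27,149 → take SL $27,149. Book value $121,197.
Year 4: DB = ⌊$121,197 × 125%/7⌋ = $21,642; SL = ⌊$108,597/4⌋ = $27,149 → take SL $27,149. Book value $94,048.
Year 5: DB = ⌊$94,048 × 125%/7⌋ = $16,794; SL = ⌊$81,448/3⌋ = $27,149 → take SL $27,149. Book value $66,899.
Year 6: DB = ⌊$66,899 × 125%/7⌋ = $11,946; SL = ⌊$54,299/2⌋ = $27,149 → take SL $27,149. Book value $39,750.
Year 7 (final): $39,750 − $12,600 = $27,150. Book value $12,600.

$27,150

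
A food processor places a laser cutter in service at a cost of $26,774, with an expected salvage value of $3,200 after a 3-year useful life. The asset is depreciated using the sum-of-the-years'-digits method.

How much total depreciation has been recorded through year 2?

$19,645

Depreciable base = $26,774 − $3,200 = $23,574.
Sum of the years' digits = 3+2+1 = 6.
Year 1: $23,574 × 3/6 = $11,787. Book value $14,987.
Year 2: $23,574 × 2/6 = $7,858. Book value $7,129.
Accumulated through year 2 = $26,774 − $7,129 = $19,645.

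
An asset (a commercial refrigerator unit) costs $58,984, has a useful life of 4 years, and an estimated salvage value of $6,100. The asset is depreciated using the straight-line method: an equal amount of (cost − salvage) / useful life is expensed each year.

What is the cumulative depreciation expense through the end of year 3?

$39,663

Depreciable base = $58,984 − $6,100 = $52,884.
Annual expense = $52,884 / 4 = $13,221.
End of year 1: book value $45,763.
End of year 2: book value $32,542.
End of year 3: book value $19,321.
Accumulated through year 3 = $58,984 − $19,321 = $39,663.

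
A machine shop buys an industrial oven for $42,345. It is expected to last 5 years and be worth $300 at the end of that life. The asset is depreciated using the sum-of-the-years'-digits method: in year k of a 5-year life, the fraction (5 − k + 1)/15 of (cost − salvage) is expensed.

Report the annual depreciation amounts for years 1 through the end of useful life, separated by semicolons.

$14,015; $11,212; $8,409; $5,606; $2,803

Depreciable base = $42,345 − $300 = $42,045.
Sum of the years' digits = 5+4+3+2+1 = 15.
Year 1: $42,045 × 5/15 = $14,015. Book value $28,330.
Year 2: $42,045 × 4/15 = $11,212. Book value $17,118.
Year 3: $42,045 × 3/15 = $8,409. Book value $8,709.
Year 4: $42,045 × 2/15 = $5,606. Book value $3,103.
Year 5: $42,045 × 1/15 = $2,803. Book value $300.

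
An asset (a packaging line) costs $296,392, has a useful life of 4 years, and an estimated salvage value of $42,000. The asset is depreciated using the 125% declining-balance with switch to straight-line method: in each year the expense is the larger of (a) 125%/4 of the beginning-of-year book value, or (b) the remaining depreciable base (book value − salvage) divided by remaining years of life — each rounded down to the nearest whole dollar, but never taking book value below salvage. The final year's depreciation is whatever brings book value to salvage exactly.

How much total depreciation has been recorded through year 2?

Depreciable base = $296,392 − $42,000 = $254,392.
Year 1: DB = ⌊$296,392 × 125%/4⌋ = $92,622; SL = ⌊$254,392/4⌋ = $63,598 → take DB $92,622. Book value $203,770.
Year 2: DB = ⌊$203,770 × 125%/4⌋ = $63,678; SL = ⌊$161,770/3⌋ = $53,923 → take DB $63,678. Book value $140,092.
Accumulated through year 2 = $296,392 − $140,092 = $156,300.

$156,300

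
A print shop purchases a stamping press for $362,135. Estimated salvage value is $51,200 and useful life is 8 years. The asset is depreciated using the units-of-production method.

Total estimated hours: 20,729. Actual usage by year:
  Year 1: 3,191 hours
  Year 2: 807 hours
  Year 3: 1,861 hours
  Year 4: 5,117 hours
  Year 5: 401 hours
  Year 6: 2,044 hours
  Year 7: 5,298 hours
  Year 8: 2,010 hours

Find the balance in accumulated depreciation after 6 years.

Depreciable base = $362,135 − $51,200 = $310,935.
Rate = $310,935 / 20,729 hours = $15 per hour.
Year 1: 3,191 × $15 = $47,865. Book value $314,270.
Year 2: 807 × $15 = $12,105. Book value $302,165.
Year 3: 1,861 × $15 = $27,915. Book value $274,250.
Year 4: 5,117 × $15 = $76,755. Book value $197,495.
Year 5: 401 × $15 = $6,015. Book value $191,480.
Year 6: 2,044 × $15 = $30,660. Book value $160,820.
Accumulated through year 6 = $362,135 − $160,820 = $201,315.

$201,315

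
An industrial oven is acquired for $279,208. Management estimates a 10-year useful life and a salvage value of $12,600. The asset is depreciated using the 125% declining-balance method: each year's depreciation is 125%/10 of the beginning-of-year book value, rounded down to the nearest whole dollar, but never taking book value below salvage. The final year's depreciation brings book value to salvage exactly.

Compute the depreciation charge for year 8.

Depreciable base = $279,208 − $12,600 = $266,608.
Year 1: ⌊$279,208 × 125%/10⌋ = $34,901. Book value $244,307.
Year 2: ⌊$244,307 × 125%/10⌋ = $30,538. Book value $213,769.
Year 3: ⌊$213,769 × 125%/10⌋ = $26,721. Book value $187,048.
Year 4: ⌊$187,048 × 125%/10⌋ = $23,381. Book value $163,667.
Year 5: ⌊$163,667 × 125%/10⌋ = $20,458. Book value $143,209.
Year 6: ⌊$143,209 × 125%/10⌋ = $17,901. Book value $125,308.
Year 7: ⌊$125,308 × 125%/10⌋ = $15,663. Book value $109,645.
Year 8: ⌊$109,645 × 125%/10⌋ = $13,705. Book value $95,940.

$13,705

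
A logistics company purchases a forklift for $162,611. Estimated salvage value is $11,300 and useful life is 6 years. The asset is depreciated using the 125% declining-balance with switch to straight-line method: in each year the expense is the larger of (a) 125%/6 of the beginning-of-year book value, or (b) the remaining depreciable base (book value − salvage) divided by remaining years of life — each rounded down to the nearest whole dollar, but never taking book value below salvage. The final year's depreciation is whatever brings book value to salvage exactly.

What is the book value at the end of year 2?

Depreciable base = $162,611 − $11,300 = $151,311.
Year 1: DB = ⌊$162,611 × 125%/6⌋ = $33,877; SL = ⌊$151,311/6⌋ = $25,218 → take DB $33,877. Book value $128,734.
Year 2: DB = ⌊$128,734 × 125%/6⌋ = $26,819; SL = ⌊$117,434/5⌋ = $23,486 → take DB $26,819. Book value $101,915.

$101,915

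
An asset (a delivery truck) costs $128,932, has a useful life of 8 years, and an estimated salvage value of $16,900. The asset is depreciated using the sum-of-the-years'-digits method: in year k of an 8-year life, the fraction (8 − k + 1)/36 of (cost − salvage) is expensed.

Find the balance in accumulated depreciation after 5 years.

Depreciable base = $128,932 − $16,900 = $112,032.
Sum of the years' digits = 8+7+6+5+4+3+2+1 = 36.
Year 1: $112,032 × 8/36 = $24,896. Book value $104,036.
Year 2: $112,032 × 7/36 = $21,784. Book value $82,252.
Year 3: $112,032 × 6/36 = $18,672. Book value $63,580.
Year 4: $112,032 × 5/36 = $15,560. Book value $48,020.
Year 5: $112,032 × 4/36 = $12,448. Book value $35,572.
Accumulated through year 5 = $128,932 − $35,572 = $93,360.

$93,360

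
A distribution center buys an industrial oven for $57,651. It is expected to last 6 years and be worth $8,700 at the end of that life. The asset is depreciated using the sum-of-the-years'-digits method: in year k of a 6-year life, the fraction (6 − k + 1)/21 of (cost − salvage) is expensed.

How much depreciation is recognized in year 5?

Depreciable base = $57,651 − $8,700 = $48,951.
Sum of the years' digits = 6+5+4+3+2+1 = 21.
Year 1: $48,951 × 6/21 = $13,986. Book value $43,665.
Year 2: $48,951 × 5/21 = $11,655. Book value $32,010.
Year 3: $48,951 × 4/21 = $9,324. Book value $22,686.
Year 4: $48,951 × 3/21 = $6,993. Book value $15,693.
Year 5: $48,951 × 2/21 = $4,662. Book value $11,031.

$4,662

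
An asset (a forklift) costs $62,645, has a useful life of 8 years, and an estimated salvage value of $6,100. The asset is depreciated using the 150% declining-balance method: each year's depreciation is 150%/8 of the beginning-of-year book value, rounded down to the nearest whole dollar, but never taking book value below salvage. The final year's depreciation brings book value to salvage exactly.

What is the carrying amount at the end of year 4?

$27,303

Depreciable base = $62,645 − $6,100 = $56,545.
Year 1: ⌊$62,645 × 150%/8⌋ = $11,745. Book value $50,900.
Year 2: ⌊$50,900 × 150%/8⌋ = $9,543. Book value $41,357.
Year 3: ⌊$41,357 × 150%/8⌋ = $7,754. Book value $33,603.
Year 4: ⌊$33,603 × 150%/8⌋ = $6,300. Book value $27,303.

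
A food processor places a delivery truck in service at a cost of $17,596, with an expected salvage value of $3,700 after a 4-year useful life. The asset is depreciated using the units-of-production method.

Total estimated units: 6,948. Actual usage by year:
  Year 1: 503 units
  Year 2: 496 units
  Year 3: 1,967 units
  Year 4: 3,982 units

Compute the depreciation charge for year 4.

Depreciable base = $17,596 − $3,700 = $13,896.
Rate = $13,896 / 6,948 units = $2 per unit.
Year 1: 503 × $2 = $1,006. Book value $16,590.
Year 2: 496 × $2 = $992. Book value $15,598.
Year 3: 1,967 × $2 = $3,934. Book value $11,664.
Year 4: 3,982 × $2 = $7,964. Book value $3,700.

$7,964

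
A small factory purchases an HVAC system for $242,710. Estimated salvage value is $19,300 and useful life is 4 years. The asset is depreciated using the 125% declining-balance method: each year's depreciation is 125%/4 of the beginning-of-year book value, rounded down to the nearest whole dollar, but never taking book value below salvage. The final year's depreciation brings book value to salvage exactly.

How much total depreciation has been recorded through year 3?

Depreciable base = $242,710 − $19,300 = $223,410.
Year 1: ⌊$242,710 × 125%/4⌋ = $75,846. Book value $166,864.
Year 2: ⌊$166,864 × 125%/4⌋ = $52,145. Book value $114,719.
Year 3: ⌊$114,719 × 125%/4⌋ = $35,849. Book value $78,870.
Accumulated through year 3 = $242,710 − $78,870 = $163,840.

$163,840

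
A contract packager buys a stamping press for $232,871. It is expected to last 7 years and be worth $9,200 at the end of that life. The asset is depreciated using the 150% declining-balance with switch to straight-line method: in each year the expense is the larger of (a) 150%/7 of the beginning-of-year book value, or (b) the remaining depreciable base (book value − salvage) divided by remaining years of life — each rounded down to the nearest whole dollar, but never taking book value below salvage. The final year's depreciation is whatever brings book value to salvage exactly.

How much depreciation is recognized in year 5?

$25,939

Depreciable base = $232,871 − $9,200 = $223,671.
Year 1: DB = ⌊$232,871 × 150%/7⌋ = $49,900; SL = ⌊$223,671/7⌋ = $31,953 → take DB $49,900. Book value $182,971.
Year 2: DB = ⌊$182,971 × 150%/7⌋ = $39,208; SL = ⌊$173,771/6⌋ = $28,961 → take DB $39,208. Book value $143,763.
Year 3: DB = ⌊$143,763 × 150%/7⌋ = $30,806; SL = ⌊$134,563/5⌋ = $26,912 → take DB $30,806. Book value $112,957.
Year 4: DB = ⌊$112,957 × 150%/7⌋ = $24,205; SL = ⌊$103,757/4⌋ = $25,939 → take SL $25,939. Book value $87,018.
Year 5: DB = ⌊$87,018 × 150%/7⌋ = $18,646; SL = ⌊$77,818/3⌋ = $25,939 → take SL $25,939. Book value $61,079.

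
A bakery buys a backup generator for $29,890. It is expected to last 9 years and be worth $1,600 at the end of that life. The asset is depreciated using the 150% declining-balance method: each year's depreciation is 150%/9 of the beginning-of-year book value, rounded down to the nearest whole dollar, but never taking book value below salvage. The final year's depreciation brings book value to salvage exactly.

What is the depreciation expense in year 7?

Depreciable base = $29,890 − $1,600 = $28,290.
Year 1: ⌊$29,890 × 150%/9⌋ = $4,981. Book value $24,909.
Year 2: ⌊$24,909 × 150%/9⌋ = $4,151. Book value $20,758.
Year 3: ⌊$20,758 × 150%/9⌋ = $3,459. Book value $17,299.
Year 4: ⌊$17,299 × 150%/9⌋ = $2,883. Book value $14,416.
Year 5: ⌊$14,416 × 150%/9⌋ = $2,402. Book value $12,014.
Year 6: ⌊$12,014 × 150%/9⌋ = $2,002. Book value $10,012.
Year 7: ⌊$10,012 × 150%/9⌋ = $1,668. Book value $8,344.

$1,668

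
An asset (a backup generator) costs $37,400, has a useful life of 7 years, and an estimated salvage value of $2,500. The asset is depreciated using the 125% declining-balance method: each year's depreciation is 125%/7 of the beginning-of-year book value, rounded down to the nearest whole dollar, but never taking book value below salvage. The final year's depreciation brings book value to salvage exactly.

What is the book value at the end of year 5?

Depreciable base = $37,400 − $2,500 = $34,900.
Year 1: ⌊$37,400 × 125%/7⌋ = $6,678. Book value $30,722.
Year 2: ⌊$30,722 × 125%/7⌋ = $5,486. Book value $25,236.
Year 3: ⌊$25,236 × 125%/7⌋ = $4,506. Book value $20,730.
Year 4: ⌊$20,730 × 125%/7⌋ = $3,701. Book value $17,029.
Year 5: ⌊$17,029 × 125%/7⌋ = $3,040. Book value $13,989.

$13,989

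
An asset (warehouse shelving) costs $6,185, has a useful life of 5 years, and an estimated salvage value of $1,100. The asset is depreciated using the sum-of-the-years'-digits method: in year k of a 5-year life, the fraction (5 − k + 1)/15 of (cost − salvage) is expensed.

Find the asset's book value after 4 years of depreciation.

$1,439

Depreciable base = $6,185 − $1,100 = $5,085.
Sum of the years' digits = 5+4+3+2+1 = 15.
Year 1: $5,085 × 5/15 = $1,695. Book value $4,490.
Year 2: $5,085 × 4/15 = $1,356. Book value $3,134.
Year 3: $5,085 × 3/15 = $1,017. Book value $2,117.
Year 4: $5,085 × 2/15 = $678. Book value $1,439.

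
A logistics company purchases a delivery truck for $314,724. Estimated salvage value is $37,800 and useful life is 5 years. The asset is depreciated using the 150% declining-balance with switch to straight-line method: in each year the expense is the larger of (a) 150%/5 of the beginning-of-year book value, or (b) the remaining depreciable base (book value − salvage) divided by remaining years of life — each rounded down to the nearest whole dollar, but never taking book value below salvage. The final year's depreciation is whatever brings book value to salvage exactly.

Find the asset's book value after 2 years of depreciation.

Depreciable base = $314,724 − $37,800 = $276,924.
Year 1: DB = ⌊$314,724 × 150%/5⌋ = $94,417; SL = ⌊$276,924/5⌋ = $55,384 → take DB $94,417. Book value $220,307.
Year 2: DB = ⌊$220,307 × 150%/5⌋ = $66,092; SL = ⌊$182,507/4⌋ = $45,626 → take DB $66,092. Book value $154,215.

$154,215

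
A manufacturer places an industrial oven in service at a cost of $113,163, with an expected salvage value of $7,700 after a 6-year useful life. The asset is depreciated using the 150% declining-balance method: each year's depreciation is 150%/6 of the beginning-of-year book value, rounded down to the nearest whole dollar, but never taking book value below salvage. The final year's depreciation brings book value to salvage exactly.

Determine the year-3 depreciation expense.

$15,913

Depreciable base = $113,163 − $7,700 = $105,463.
Year 1: ⌊$113,163 × 150%/6⌋ = $28,290. Book value $84,873.
Year 2: ⌊$84,873 × 150%/6⌋ = $21,218. Book value $63,655.
Year 3: ⌊$63,655 × 150%/6⌋ = $15,913. Book value $47,742.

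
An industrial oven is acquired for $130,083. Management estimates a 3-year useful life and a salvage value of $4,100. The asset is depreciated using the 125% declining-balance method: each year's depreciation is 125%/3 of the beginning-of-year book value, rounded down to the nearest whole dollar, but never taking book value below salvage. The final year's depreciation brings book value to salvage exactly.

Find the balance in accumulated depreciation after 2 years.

$85,818

Depreciable base = $130,083 − $4,100 = $125,983.
Year 1: ⌊$130,083 × 125%/3⌋ = $54,201. Book value $75,882.
Year 2: ⌊$75,882 × 125%/3⌋ = $31,617. Book value $44,265.
Accumulated through year 2 = $130,083 − $44,265 = $85,818.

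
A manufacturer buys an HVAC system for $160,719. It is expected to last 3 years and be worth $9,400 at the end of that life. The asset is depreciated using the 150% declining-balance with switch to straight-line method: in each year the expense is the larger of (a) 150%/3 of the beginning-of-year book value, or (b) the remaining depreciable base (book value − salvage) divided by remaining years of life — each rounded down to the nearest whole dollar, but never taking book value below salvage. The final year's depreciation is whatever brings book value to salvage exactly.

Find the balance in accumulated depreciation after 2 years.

$120,539

Depreciable base = $160,719 − $9,400 = $151,319.
Year 1: DB = ⌊$160,719 × 150%/3⌋ = $80,359; SL = ⌊$151,319/3⌋ = $50,439 → take DB $80,359. Book value $80,360.
Year 2: DB = ⌊$80,360 × 150%/3⌋ = $40,180; SL = ⌊$70,960/2⌋ = $35,480 → take DB $40,180. Book value $40,180.
Accumulated through year 2 = $160,719 − $40,180 = $120,539.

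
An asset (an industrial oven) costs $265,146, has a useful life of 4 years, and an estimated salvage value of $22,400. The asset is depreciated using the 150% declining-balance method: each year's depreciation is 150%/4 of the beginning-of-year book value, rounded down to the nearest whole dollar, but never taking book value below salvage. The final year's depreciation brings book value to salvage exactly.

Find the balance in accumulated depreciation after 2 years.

$161,572

Depreciable base = $265,146 − $22,400 = $242,746.
Year 1: ⌊$265,146 × 150%/4⌋ = $99,429. Book value $165,717.
Year 2: ⌊$165,717 × 150%/4⌋ = $62,143. Book value $103,574.
Accumulated through year 2 = $265,146 − $103,574 = $161,572.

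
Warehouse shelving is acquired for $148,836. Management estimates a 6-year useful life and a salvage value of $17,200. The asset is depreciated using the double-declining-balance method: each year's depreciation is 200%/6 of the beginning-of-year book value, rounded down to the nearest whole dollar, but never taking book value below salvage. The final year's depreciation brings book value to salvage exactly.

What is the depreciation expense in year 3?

$22,050

Depreciable base = $148,836 − $17,200 = $131,636.
Year 1: ⌊$148,836 × 200%/6⌋ = $49,612. Book value $99,224.
Year 2: ⌊$99,224 × 200%/6⌋ = $33,074. Book value $66,150.
Year 3: ⌊$66,150 × 200%/6⌋ = $22,050. Book value $44,100.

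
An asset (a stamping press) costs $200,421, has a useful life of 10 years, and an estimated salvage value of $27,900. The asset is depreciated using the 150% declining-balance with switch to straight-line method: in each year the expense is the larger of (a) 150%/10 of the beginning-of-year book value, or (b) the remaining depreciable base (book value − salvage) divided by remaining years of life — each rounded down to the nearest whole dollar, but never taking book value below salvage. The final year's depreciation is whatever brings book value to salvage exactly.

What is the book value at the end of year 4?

$104,623

Depreciable base = $200,421 − $27,900 = $172,521.
Year 1: DB = ⌊$200,421 × 150%/10⌋ = $30,063; SL = ⌊$172,521/10⌋ = $17,252 → take DB $30,063. Book value $170,358.
Year 2: DB = ⌊$170,358 × 150%/10⌋ = $25,553; SL = ⌊$142,458/9⌋ = $15,828 → take DB $25,553. Book value $144,805.
Year 3: DB = ⌊$144,805 × 150%/10⌋ = $21,720; SL = ⌊$116,905/8⌋ = $14,613 → take DB $21,720. Book value $123,085.
Year 4: DB = ⌊$123,085 × 150%/10⌋ = $18,462; SL = ⌊$95,185/7⌋ = $13,597 → take DB $18,462. Book value $104,623.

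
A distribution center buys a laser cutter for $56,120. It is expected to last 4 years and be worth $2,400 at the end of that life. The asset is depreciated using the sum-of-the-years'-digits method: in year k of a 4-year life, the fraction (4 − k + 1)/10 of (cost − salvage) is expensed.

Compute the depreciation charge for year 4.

$5,372

Depreciable base = $56,120 − $2,400 = $53,720.
Sum of the years' digits = 4+3+2+1 = 10.
Year 1: $53,720 × 4/10 = $21,488. Book value $34,632.
Year 2: $53,720 × 3/10 = $16,116. Book value $18,516.
Year 3: $53,720 × 2/10 = $10,744. Book value $7,772.
Year 4: $53,720 × 1/10 = $5,372. Book value $2,400.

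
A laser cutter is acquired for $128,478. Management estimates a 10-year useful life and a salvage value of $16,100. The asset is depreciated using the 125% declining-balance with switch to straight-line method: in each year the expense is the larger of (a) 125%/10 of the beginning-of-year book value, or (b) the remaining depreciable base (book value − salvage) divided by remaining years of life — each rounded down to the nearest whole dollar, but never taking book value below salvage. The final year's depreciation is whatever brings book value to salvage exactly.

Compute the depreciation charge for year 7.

Depreciable base = $128,478 − $16,100 = $112,378.
Year 1: DB = ⌊$128,478 × 125%/10⌋ = $16,059; SL = ⌊$112,378/10⌋ = $11,237 → take DB $16,059. Book value $112,419.
Year 2: DB = ⌊$112,419 × 125%/10⌋ = $14,052; SL = ⌊$96,319/9⌋ = $10,702 → take DB $14,052. Book value $98,367.
Year 3: DB = ⌊$98,367 × 125%/10⌋ = $12,295; SL = ⌊$82,267/8⌋ = $10,283 → take DB $12,295. Book value $86,072.
Year 4: DB = ⌊$86,072 × 125%/10⌋ = $10,759; SL = ⌊$69,972/7⌋ = $9,996 → take DB $10,759. Book value $75,313.
Year 5: DB = ⌊$75,313 × 125%/10⌋ = $9,414; SL = ⌊$59,213/6⌋ = $9,868 → take SL $9,868. Book value $65,445.
Year 6: DB = ⌊$65,445 × 125%/10⌋ = $8,180; SL = ⌊$49,345/5⌋ = $9,869 → take SL $9,869. Book value $55,576.
Year 7: DB = ⌊$55,576 × 125%/10⌋ = $6,947; SL = ⌊$39,476/4⌋ = $9,869 → take SL $9,869. Book value $45,707.

$9,869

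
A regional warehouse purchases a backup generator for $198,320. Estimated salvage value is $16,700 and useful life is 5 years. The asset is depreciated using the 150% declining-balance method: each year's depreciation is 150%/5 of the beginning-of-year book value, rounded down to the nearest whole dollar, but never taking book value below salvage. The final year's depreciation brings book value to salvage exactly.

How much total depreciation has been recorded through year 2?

Depreciable base = $198,320 − $16,700 = $181,620.
Year 1: ⌊$198,320 × 150%/5⌋ = $59,496. Book value $138,824.
Year 2: ⌊$138,824 × 150%/5⌋ = $41,647. Book value $97,177.
Accumulated through year 2 = $198,320 − $97,177 = $101,143.

$101,143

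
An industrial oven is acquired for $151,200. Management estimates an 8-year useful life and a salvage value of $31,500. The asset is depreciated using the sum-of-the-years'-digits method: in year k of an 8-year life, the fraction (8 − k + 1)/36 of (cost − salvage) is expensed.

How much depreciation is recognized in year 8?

$3,325

Depreciable base = $151,200 − $31,500 = $119,700.
Sum of the years' digits = 8+7+6+5+4+3+2+1 = 36.
Year 1: $119,700 × 8/36 = $26,600. Book value $124,600.
Year 2: $119,700 × 7/36 = $23,275. Book value $101,325.
Year 3: $119,700 × 6/36 = $19,950. Book value $81,375.
Year 4: $119,700 × 5/36 = $16,625. Book value $64,750.
Year 5: $119,700 × 4/36 = $13,300. Book value $51,450.
Year 6: $119,700 × 3/36 = $9,975. Book value $41,475.
Year 7: $119,700 × 2/36 = $6,650. Book value $34,825.
Year 8: $119,700 × 1/36 = $3,325. Book value $31,500.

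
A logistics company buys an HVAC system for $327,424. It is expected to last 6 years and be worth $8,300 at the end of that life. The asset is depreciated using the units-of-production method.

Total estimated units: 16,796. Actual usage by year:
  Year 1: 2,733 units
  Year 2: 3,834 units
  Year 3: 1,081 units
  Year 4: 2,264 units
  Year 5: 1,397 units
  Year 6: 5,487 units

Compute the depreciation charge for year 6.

$104,253

Depreciable base = $327,424 − $8,300 = $319,124.
Rate = $319,124 / 16,796 units = $19 per unit.
Year 1: 2,733 × $19 = $51,927. Book value $275,497.
Year 2: 3,834 × $19 = $72,846. Book value $202,651.
Year 3: 1,081 × $19 = $20,539. Book value $182,112.
Year 4: 2,264 × $19 = $43,016. Book value $139,096.
Year 5: 1,397 × $19 = $26,543. Book value $112,553.
Year 6: 5,487 × $19 = $104,253. Book value $8,300.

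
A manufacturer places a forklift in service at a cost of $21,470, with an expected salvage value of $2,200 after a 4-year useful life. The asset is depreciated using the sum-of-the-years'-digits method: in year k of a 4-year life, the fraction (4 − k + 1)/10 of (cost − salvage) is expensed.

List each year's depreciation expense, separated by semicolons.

Depreciable base = $21,470 − $2,200 = $19,270.
Sum of the years' digits = 4+3+2+1 = 10.
Year 1: $19,270 × 4/10 = $7,708. Book value $13,762.
Year 2: $19,270 × 3/10 = $5,781. Book value $7,981.
Year 3: $19,270 × 2/10 = $3,854. Book value $4,127.
Year 4: $19,270 × 1/10 = $1,927. Book value $2,200.

$7,708; $5,781; $3,854; $1,927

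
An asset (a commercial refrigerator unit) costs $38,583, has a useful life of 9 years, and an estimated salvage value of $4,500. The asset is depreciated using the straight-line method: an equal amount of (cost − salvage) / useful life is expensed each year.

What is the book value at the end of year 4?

$23,435

Depreciable base = $38,583 − $4,500 = $34,083.
Annual expense = $34,083 / 9 = $3,787.
End of year 1: book value $34,796.
End of year 2: book value $31,009.
End of year 3: book value $27,222.
End of year 4: book value $23,435.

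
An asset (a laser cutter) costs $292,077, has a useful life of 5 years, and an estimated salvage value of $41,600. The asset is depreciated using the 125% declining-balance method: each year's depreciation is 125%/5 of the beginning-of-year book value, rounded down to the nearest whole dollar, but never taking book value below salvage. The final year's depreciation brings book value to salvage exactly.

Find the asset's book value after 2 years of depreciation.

Depreciable base = $292,077 − $41,600 = $250,477.
Year 1: ⌊$292,077 × 125%/5⌋ = $73,019. Book value $219,058.
Year 2: ⌊$219,058 × 125%/5⌋ = $54,764. Book value $164,294.

$164,294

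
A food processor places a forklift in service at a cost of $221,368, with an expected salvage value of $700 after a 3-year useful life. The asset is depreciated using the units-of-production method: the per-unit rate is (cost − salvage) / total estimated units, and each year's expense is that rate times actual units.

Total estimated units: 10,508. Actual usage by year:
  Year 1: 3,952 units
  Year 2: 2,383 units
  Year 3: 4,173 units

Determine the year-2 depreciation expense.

$50,043

Depreciable base = $221,368 − $700 = $220,668.
Rate = $220,668 / 10,508 units = $21 per unit.
Year 1: 3,952 × $21 = $82,992. Book value $138,376.
Year 2: 2,383 × $21 = $50,043. Book value $88,333.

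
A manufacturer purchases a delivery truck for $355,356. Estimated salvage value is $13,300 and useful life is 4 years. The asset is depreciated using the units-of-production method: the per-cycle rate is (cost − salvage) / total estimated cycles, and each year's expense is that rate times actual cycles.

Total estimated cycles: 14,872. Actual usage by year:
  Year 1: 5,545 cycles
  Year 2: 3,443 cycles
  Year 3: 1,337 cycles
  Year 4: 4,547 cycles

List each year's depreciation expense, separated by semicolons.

$127,535; $79,189; $30,751; $104,581

Depreciable base = $355,356 − $13,300 = $342,056.
Rate = $342,056 / 14,872 cycles = $23 per cycle.
Year 1: 5,545 × $23 = $127,535. Book value $227,821.
Year 2: 3,443 × $23 = $79,189. Book value $148,632.
Year 3: 1,337 × $23 = $30,751. Book value $117,881.
Year 4: 4,547 × $23 = $104,581. Book value $13,300.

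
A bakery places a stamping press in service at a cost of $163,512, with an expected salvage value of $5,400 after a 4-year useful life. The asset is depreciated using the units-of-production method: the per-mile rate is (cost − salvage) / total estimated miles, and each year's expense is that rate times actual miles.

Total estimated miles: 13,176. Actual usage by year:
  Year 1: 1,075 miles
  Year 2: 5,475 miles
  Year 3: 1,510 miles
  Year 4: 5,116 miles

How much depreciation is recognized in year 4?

Depreciable base = $163,512 − $5,400 = $158,112.
Rate = $158,112 / 13,176 miles = $12 per mile.
Year 1: 1,075 × $12 = $12,900. Book value $150,612.
Year 2: 5,475 × $12 = $65,700. Book value $84,912.
Year 3: 1,510 × $12 = $18,120. Book value $66,792.
Year 4: 5,116 × $12 = $61,392. Book value $5,400.

$61,392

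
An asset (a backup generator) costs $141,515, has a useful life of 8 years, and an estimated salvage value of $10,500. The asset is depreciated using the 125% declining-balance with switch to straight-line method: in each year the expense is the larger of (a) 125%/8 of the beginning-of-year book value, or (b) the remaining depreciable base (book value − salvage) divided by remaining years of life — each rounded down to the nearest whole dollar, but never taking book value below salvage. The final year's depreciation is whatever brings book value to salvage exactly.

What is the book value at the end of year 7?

$25,402

Depreciable base = $141,515 − $10,500 = $131,015.
Year 1: DB = ⌊$141,515 × 125%/8⌋ = $22,111; SL = ⌊$131,015/8⌋ = $16,376 → take DB $22,111. Book value $119,404.
Year 2: DB = ⌊$119,404 × 125%/8⌋ = $18,656; SL = ⌊$108,904/7⌋ = $15,557 → take DB $18,656. Book value $100,748.
Year 3: DB = ⌊$100,748 × 125%/8⌋ = $15,741; SL = ⌊$90,248/6⌋ = $15,041 → take DB $15,741. Book value $85,007.
Year 4: DB = ⌊$85,007 × 125%/8⌋ = $13,282; SL = ⌊$74,507/5⌋ = $14,901 → take SL $14,901. Book value $70,106.
Year 5: DB = ⌊$70,106 × 125%/8⌋ = $10,954; SL = ⌊$59,606/4⌋ = $14,901 → take SL $14,901. Book value $55,205.
Year 6: DB = ⌊$55,205 × 125%/8⌋ = $8,625; SL = ⌊$44,705/3⌋ = $14,901 → take SL $14,901. Book value $40,304.
Year 7: DB = ⌊$40,304 × 125%/8⌋ = $6,297; SL = ⌊$29,804/2⌋ = $14,902 → take SL $14,902. Book value $25,402.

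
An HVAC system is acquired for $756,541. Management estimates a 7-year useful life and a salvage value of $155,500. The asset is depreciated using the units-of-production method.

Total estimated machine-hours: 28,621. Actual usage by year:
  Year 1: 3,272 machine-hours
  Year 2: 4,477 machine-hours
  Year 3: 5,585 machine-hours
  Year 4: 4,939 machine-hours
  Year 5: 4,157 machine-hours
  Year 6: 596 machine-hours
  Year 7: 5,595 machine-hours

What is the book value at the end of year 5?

$285,511

Depreciable base = $756,541 − $155,500 = $601,041.
Rate = $601,041 / 28,621 machine-hours = $21 per machine-hour.
Year 1: 3,272 × $21 = $68,712. Book value $687,829.
Year 2: 4,477 × $21 = $94,017. Book value $593,812.
Year 3: 5,585 × $21 = $117,285. Book value $476,527.
Year 4: 4,939 × $21 = $103,719. Book value $372,808.
Year 5: 4,157 × $21 = $87,297. Book value $285,511.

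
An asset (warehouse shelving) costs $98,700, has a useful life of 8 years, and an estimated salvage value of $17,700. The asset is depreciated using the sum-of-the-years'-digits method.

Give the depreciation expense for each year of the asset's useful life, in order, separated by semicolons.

Depreciable base = $98,700 − $17,700 = $81,000.
Sum of the years' digits = 8+7+6+5+4+3+2+1 = 36.
Year 1: $81,000 × 8/36 = $18,000. Book value $80,700.
Year 2: $81,000 × 7/36 = $15,750. Book value $64,950.
Year 3: $81,000 × 6/36 = $13,500. Book value $51,450.
Year 4: $81,000 × 5/36 = $11,250. Book value $40,200.
Year 5: $81,000 × 4/36 = $9,000. Book value $31,200.
Year 6: $81,000 × 3/36 = $6,750. Book value $24,450.
Year 7: $81,000 × 2/36 = $4,500. Book value $19,950.
Year 8: $81,000 × 1/36 = $2,250. Book value $17,700.

$18,000; $15,750; $13,500; $11,250; $9,000; $6,750; $4,500; $2,250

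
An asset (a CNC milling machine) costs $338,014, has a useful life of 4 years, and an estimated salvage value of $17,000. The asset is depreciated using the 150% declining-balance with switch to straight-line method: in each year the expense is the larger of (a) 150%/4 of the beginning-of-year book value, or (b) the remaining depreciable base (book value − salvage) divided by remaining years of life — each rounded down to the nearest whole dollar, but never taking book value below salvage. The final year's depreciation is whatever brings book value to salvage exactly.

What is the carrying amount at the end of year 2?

Depreciable base = $338,014 − $17,000 = $321,014.
Year 1: DB = ⌊$338,014 × 150%/4⌋ = $126,755; SL = ⌊$321,014/4⌋ = $80,253 → take DB $126,755. Book value $211,259.
Year 2: DB = ⌊$211,259 × 150%/4⌋ = $79,222; SL = ⌊$194,259/3⌋ = $64,753 → take DB $79,222. Book value $132,037.

$132,037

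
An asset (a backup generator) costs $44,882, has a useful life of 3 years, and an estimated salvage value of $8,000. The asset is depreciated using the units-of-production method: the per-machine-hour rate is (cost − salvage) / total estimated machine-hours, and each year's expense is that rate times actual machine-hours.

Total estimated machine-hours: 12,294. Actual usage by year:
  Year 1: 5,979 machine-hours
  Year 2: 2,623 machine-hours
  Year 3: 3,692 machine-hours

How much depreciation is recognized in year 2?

Depreciable base = $44,882 − $8,000 = $36,882.
Rate = $36,882 / 12,294 machine-hours = $3 per machine-hour.
Year 1: 5,979 × $3 = $17,937. Book value $26,945.
Year 2: 2,623 × $3 = $7,869. Book value $19,076.

$7,869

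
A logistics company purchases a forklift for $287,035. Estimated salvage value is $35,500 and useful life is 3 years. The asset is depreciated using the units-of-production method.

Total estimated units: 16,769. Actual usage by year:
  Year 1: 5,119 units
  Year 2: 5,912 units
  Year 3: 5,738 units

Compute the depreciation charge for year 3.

$86,070

Depreciable base = $287,035 − $35,500 = $251,535.
Rate = $251,535 / 16,769 units = $15 per unit.
Year 1: 5,119 × $15 = $76,785. Book value $210,250.
Year 2: 5,912 × $15 = $88,680. Book value $121,570.
Year 3: 5,738 × $15 = $86,070. Book value $35,500.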